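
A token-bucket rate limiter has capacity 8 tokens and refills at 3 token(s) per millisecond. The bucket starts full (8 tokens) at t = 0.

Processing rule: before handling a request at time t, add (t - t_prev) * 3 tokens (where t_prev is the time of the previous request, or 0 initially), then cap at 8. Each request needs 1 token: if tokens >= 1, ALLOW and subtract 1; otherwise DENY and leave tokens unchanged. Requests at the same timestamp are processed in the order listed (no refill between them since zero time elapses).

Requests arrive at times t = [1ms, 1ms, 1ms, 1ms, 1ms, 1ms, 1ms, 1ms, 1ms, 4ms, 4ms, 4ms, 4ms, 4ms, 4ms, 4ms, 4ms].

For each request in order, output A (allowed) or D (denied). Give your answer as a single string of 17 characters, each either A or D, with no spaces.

Simulating step by step:
  req#1 t=1ms: ALLOW
  req#2 t=1ms: ALLOW
  req#3 t=1ms: ALLOW
  req#4 t=1ms: ALLOW
  req#5 t=1ms: ALLOW
  req#6 t=1ms: ALLOW
  req#7 t=1ms: ALLOW
  req#8 t=1ms: ALLOW
  req#9 t=1ms: DENY
  req#10 t=4ms: ALLOW
  req#11 t=4ms: ALLOW
  req#12 t=4ms: ALLOW
  req#13 t=4ms: ALLOW
  req#14 t=4ms: ALLOW
  req#15 t=4ms: ALLOW
  req#16 t=4ms: ALLOW
  req#17 t=4ms: ALLOW

Answer: AAAAAAAADAAAAAAAA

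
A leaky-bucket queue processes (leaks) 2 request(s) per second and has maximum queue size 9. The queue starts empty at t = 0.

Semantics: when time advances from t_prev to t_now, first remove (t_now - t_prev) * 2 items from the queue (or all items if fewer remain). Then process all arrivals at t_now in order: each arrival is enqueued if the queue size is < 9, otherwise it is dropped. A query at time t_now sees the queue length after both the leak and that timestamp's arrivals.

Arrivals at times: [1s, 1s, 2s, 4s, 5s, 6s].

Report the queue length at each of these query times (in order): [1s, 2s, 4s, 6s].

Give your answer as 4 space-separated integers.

Answer: 2 1 1 1

Derivation:
Queue lengths at query times:
  query t=1s: backlog = 2
  query t=2s: backlog = 1
  query t=4s: backlog = 1
  query t=6s: backlog = 1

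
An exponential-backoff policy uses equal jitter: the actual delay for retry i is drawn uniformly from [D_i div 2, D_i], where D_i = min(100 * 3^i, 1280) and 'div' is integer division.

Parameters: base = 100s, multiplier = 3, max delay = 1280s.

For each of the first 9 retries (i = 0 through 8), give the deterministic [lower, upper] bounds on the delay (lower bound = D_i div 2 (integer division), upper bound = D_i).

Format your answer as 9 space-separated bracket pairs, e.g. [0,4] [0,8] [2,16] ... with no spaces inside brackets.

Answer: [50,100] [150,300] [450,900] [640,1280] [640,1280] [640,1280] [640,1280] [640,1280] [640,1280]

Derivation:
Computing bounds per retry:
  i=0: D_i=min(100*3^0,1280)=100, bounds=[50,100]
  i=1: D_i=min(100*3^1,1280)=300, bounds=[150,300]
  i=2: D_i=min(100*3^2,1280)=900, bounds=[450,900]
  i=3: D_i=min(100*3^3,1280)=1280, bounds=[640,1280]
  i=4: D_i=min(100*3^4,1280)=1280, bounds=[640,1280]
  i=5: D_i=min(100*3^5,1280)=1280, bounds=[640,1280]
  i=6: D_i=min(100*3^6,1280)=1280, bounds=[640,1280]
  i=7: D_i=min(100*3^7,1280)=1280, bounds=[640,1280]
  i=8: D_i=min(100*3^8,1280)=1280, bounds=[640,1280]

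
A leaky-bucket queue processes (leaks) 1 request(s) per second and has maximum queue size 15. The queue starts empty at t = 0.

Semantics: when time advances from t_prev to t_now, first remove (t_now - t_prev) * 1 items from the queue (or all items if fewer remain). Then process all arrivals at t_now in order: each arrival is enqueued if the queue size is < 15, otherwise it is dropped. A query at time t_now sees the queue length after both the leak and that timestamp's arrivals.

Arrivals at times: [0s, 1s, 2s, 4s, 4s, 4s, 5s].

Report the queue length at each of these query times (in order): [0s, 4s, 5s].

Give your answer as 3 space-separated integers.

Queue lengths at query times:
  query t=0s: backlog = 1
  query t=4s: backlog = 3
  query t=5s: backlog = 3

Answer: 1 3 3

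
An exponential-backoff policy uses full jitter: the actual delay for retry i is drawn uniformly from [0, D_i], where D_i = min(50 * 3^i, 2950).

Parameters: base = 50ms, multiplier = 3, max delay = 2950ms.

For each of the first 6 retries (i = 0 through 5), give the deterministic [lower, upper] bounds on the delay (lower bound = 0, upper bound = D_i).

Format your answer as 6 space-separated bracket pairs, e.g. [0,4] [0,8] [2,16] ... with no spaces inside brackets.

Answer: [0,50] [0,150] [0,450] [0,1350] [0,2950] [0,2950]

Derivation:
Computing bounds per retry:
  i=0: D_i=min(50*3^0,2950)=50, bounds=[0,50]
  i=1: D_i=min(50*3^1,2950)=150, bounds=[0,150]
  i=2: D_i=min(50*3^2,2950)=450, bounds=[0,450]
  i=3: D_i=min(50*3^3,2950)=1350, bounds=[0,1350]
  i=4: D_i=min(50*3^4,2950)=2950, bounds=[0,2950]
  i=5: D_i=min(50*3^5,2950)=2950, bounds=[0,2950]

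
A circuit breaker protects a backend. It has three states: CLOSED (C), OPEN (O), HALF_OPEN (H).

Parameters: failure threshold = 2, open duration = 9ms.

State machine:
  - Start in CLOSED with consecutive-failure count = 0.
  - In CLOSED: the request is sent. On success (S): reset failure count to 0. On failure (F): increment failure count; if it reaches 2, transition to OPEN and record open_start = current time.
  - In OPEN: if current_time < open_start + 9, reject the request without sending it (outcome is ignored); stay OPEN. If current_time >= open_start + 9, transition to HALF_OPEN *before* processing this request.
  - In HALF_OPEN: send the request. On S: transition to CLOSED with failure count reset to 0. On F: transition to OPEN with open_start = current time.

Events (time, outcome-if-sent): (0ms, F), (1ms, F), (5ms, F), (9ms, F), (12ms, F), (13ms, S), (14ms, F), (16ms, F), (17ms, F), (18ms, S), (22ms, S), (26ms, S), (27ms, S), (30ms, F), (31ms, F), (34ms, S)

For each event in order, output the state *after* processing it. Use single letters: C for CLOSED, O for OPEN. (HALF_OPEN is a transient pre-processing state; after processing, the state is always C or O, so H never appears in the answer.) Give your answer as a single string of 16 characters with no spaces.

Answer: COOOOOOOOOCCCCOO

Derivation:
State after each event:
  event#1 t=0ms outcome=F: state=CLOSED
  event#2 t=1ms outcome=F: state=OPEN
  event#3 t=5ms outcome=F: state=OPEN
  event#4 t=9ms outcome=F: state=OPEN
  event#5 t=12ms outcome=F: state=OPEN
  event#6 t=13ms outcome=S: state=OPEN
  event#7 t=14ms outcome=F: state=OPEN
  event#8 t=16ms outcome=F: state=OPEN
  event#9 t=17ms outcome=F: state=OPEN
  event#10 t=18ms outcome=S: state=OPEN
  event#11 t=22ms outcome=S: state=CLOSED
  event#12 t=26ms outcome=S: state=CLOSED
  event#13 t=27ms outcome=S: state=CLOSED
  event#14 t=30ms outcome=F: state=CLOSED
  event#15 t=31ms outcome=F: state=OPEN
  event#16 t=34ms outcome=S: state=OPEN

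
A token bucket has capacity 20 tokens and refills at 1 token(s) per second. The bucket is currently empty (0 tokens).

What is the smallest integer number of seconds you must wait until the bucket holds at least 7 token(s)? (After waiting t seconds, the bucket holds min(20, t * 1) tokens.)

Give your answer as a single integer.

Need t * 1 >= 7, so t >= 7/1.
Smallest integer t = ceil(7/1) = 7.

Answer: 7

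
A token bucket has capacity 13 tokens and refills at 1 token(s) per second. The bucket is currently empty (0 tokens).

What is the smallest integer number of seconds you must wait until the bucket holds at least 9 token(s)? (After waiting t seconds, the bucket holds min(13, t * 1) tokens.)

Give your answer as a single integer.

Answer: 9

Derivation:
Need t * 1 >= 9, so t >= 9/1.
Smallest integer t = ceil(9/1) = 9.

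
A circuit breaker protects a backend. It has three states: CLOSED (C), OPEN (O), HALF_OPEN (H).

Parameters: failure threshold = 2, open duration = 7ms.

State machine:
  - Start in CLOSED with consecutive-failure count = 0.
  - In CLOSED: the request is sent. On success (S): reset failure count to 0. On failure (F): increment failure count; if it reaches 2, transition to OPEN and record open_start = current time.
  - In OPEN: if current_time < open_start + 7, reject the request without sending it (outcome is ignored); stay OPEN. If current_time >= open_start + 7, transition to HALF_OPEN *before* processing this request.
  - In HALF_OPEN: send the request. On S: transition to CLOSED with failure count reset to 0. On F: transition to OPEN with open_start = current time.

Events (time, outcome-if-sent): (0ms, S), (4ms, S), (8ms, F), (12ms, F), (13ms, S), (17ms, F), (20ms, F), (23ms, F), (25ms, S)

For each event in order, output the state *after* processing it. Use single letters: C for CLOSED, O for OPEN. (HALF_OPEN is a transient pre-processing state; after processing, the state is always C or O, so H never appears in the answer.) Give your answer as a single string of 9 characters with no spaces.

State after each event:
  event#1 t=0ms outcome=S: state=CLOSED
  event#2 t=4ms outcome=S: state=CLOSED
  event#3 t=8ms outcome=F: state=CLOSED
  event#4 t=12ms outcome=F: state=OPEN
  event#5 t=13ms outcome=S: state=OPEN
  event#6 t=17ms outcome=F: state=OPEN
  event#7 t=20ms outcome=F: state=OPEN
  event#8 t=23ms outcome=F: state=OPEN
  event#9 t=25ms outcome=S: state=OPEN

Answer: CCCOOOOOO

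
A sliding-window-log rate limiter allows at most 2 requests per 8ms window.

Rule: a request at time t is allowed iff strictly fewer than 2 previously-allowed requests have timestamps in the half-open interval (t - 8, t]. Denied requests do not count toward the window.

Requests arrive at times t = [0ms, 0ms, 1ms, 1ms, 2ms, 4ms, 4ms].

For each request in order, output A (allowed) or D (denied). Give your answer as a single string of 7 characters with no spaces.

Tracking allowed requests in the window:
  req#1 t=0ms: ALLOW
  req#2 t=0ms: ALLOW
  req#3 t=1ms: DENY
  req#4 t=1ms: DENY
  req#5 t=2ms: DENY
  req#6 t=4ms: DENY
  req#7 t=4ms: DENY

Answer: AADDDDD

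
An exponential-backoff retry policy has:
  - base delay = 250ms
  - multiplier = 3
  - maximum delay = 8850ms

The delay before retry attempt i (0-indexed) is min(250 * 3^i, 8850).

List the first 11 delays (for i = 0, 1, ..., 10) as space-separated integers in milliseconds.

Computing each delay:
  i=0: min(250*3^0, 8850) = 250
  i=1: min(250*3^1, 8850) = 750
  i=2: min(250*3^2, 8850) = 2250
  i=3: min(250*3^3, 8850) = 6750
  i=4: min(250*3^4, 8850) = 8850
  i=5: min(250*3^5, 8850) = 8850
  i=6: min(250*3^6, 8850) = 8850
  i=7: min(250*3^7, 8850) = 8850
  i=8: min(250*3^8, 8850) = 8850
  i=9: min(250*3^9, 8850) = 8850
  i=10: min(250*3^10, 8850) = 8850

Answer: 250 750 2250 6750 8850 8850 8850 8850 8850 8850 8850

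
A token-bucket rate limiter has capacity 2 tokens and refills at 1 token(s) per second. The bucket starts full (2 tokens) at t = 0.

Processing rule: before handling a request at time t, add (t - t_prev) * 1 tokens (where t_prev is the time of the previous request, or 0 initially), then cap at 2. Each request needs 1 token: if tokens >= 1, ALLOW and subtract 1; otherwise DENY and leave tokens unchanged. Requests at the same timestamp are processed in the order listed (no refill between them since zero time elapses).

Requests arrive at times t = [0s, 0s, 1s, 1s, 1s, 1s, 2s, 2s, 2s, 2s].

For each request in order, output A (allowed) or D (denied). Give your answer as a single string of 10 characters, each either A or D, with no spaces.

Simulating step by step:
  req#1 t=0s: ALLOW
  req#2 t=0s: ALLOW
  req#3 t=1s: ALLOW
  req#4 t=1s: DENY
  req#5 t=1s: DENY
  req#6 t=1s: DENY
  req#7 t=2s: ALLOW
  req#8 t=2s: DENY
  req#9 t=2s: DENY
  req#10 t=2s: DENY

Answer: AAADDDADDD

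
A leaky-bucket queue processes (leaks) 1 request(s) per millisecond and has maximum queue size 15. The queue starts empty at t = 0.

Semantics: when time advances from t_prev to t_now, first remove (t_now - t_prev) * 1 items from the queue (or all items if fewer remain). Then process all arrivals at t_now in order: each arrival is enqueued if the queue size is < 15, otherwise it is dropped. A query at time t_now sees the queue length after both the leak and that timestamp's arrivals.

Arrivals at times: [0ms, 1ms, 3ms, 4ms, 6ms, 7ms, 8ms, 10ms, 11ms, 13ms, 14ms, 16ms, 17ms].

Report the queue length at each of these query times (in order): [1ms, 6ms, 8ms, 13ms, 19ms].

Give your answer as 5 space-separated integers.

Queue lengths at query times:
  query t=1ms: backlog = 1
  query t=6ms: backlog = 1
  query t=8ms: backlog = 1
  query t=13ms: backlog = 1
  query t=19ms: backlog = 0

Answer: 1 1 1 1 0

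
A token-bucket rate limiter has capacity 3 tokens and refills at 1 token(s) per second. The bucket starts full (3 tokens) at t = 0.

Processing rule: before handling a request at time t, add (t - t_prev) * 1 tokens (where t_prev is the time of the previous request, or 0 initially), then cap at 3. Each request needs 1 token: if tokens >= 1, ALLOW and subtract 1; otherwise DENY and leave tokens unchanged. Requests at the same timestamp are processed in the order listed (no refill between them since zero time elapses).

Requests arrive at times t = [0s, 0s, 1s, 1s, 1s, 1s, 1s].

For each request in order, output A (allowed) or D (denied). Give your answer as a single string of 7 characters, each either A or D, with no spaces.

Simulating step by step:
  req#1 t=0s: ALLOW
  req#2 t=0s: ALLOW
  req#3 t=1s: ALLOW
  req#4 t=1s: ALLOW
  req#5 t=1s: DENY
  req#6 t=1s: DENY
  req#7 t=1s: DENY

Answer: AAAADDD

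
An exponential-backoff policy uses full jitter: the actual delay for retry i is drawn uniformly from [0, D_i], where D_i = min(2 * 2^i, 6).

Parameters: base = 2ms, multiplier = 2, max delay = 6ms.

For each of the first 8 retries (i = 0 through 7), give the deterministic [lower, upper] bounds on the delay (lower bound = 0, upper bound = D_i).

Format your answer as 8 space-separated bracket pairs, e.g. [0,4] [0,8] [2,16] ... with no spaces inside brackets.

Computing bounds per retry:
  i=0: D_i=min(2*2^0,6)=2, bounds=[0,2]
  i=1: D_i=min(2*2^1,6)=4, bounds=[0,4]
  i=2: D_i=min(2*2^2,6)=6, bounds=[0,6]
  i=3: D_i=min(2*2^3,6)=6, bounds=[0,6]
  i=4: D_i=min(2*2^4,6)=6, bounds=[0,6]
  i=5: D_i=min(2*2^5,6)=6, bounds=[0,6]
  i=6: D_i=min(2*2^6,6)=6, bounds=[0,6]
  i=7: D_i=min(2*2^7,6)=6, bounds=[0,6]

Answer: [0,2] [0,4] [0,6] [0,6] [0,6] [0,6] [0,6] [0,6]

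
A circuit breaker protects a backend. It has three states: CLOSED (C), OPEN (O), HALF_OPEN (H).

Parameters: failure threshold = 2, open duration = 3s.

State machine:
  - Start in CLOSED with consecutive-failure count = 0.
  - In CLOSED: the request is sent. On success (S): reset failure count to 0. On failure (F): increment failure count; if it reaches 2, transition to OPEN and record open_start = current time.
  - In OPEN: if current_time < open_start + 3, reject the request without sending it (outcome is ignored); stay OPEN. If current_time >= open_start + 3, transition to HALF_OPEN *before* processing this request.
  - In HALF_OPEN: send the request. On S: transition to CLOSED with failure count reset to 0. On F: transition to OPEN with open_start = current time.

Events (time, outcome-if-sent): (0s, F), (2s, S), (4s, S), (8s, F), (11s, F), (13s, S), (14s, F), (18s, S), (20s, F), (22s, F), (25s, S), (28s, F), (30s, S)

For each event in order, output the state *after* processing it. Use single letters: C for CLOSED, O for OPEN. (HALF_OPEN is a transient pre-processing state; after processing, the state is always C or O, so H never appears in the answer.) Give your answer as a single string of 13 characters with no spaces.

Answer: CCCCOOOCCOCCC

Derivation:
State after each event:
  event#1 t=0s outcome=F: state=CLOSED
  event#2 t=2s outcome=S: state=CLOSED
  event#3 t=4s outcome=S: state=CLOSED
  event#4 t=8s outcome=F: state=CLOSED
  event#5 t=11s outcome=F: state=OPEN
  event#6 t=13s outcome=S: state=OPEN
  event#7 t=14s outcome=F: state=OPEN
  event#8 t=18s outcome=S: state=CLOSED
  event#9 t=20s outcome=F: state=CLOSED
  event#10 t=22s outcome=F: state=OPEN
  event#11 t=25s outcome=S: state=CLOSED
  event#12 t=28s outcome=F: state=CLOSED
  event#13 t=30s outcome=S: state=CLOSED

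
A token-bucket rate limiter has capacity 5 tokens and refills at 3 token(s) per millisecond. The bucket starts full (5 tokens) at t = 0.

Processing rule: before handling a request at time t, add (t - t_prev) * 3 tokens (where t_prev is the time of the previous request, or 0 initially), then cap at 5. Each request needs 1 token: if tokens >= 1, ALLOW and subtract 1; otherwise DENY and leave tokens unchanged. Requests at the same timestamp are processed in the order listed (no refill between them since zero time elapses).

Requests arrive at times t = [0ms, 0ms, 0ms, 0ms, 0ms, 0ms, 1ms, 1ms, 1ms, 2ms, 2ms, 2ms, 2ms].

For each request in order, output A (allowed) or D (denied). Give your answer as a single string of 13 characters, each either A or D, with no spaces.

Answer: AAAAADAAAAAAD

Derivation:
Simulating step by step:
  req#1 t=0ms: ALLOW
  req#2 t=0ms: ALLOW
  req#3 t=0ms: ALLOW
  req#4 t=0ms: ALLOW
  req#5 t=0ms: ALLOW
  req#6 t=0ms: DENY
  req#7 t=1ms: ALLOW
  req#8 t=1ms: ALLOW
  req#9 t=1ms: ALLOW
  req#10 t=2ms: ALLOW
  req#11 t=2ms: ALLOW
  req#12 t=2ms: ALLOW
  req#13 t=2ms: DENY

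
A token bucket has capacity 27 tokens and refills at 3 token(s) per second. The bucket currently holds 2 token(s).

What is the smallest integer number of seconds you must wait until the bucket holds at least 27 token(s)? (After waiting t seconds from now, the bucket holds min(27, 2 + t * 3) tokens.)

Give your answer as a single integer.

Need 2 + t * 3 >= 27, so t >= 25/3.
Smallest integer t = ceil(25/3) = 9.

Answer: 9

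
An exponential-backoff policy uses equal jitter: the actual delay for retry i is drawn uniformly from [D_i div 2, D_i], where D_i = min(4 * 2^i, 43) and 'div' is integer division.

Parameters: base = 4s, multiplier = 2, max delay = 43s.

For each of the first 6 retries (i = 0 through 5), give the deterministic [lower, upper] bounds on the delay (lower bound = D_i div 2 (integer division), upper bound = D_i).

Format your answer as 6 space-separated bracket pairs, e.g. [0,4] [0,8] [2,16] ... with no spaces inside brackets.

Answer: [2,4] [4,8] [8,16] [16,32] [21,43] [21,43]

Derivation:
Computing bounds per retry:
  i=0: D_i=min(4*2^0,43)=4, bounds=[2,4]
  i=1: D_i=min(4*2^1,43)=8, bounds=[4,8]
  i=2: D_i=min(4*2^2,43)=16, bounds=[8,16]
  i=3: D_i=min(4*2^3,43)=32, bounds=[16,32]
  i=4: D_i=min(4*2^4,43)=43, bounds=[21,43]
  i=5: D_i=min(4*2^5,43)=43, bounds=[21,43]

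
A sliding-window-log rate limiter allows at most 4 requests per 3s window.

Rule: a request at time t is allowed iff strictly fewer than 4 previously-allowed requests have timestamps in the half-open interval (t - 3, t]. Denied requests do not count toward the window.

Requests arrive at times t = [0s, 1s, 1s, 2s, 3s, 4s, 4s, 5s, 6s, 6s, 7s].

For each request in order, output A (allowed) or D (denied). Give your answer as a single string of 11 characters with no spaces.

Answer: AAAAAAAAADA

Derivation:
Tracking allowed requests in the window:
  req#1 t=0s: ALLOW
  req#2 t=1s: ALLOW
  req#3 t=1s: ALLOW
  req#4 t=2s: ALLOW
  req#5 t=3s: ALLOW
  req#6 t=4s: ALLOW
  req#7 t=4s: ALLOW
  req#8 t=5s: ALLOW
  req#9 t=6s: ALLOW
  req#10 t=6s: DENY
  req#11 t=7s: ALLOW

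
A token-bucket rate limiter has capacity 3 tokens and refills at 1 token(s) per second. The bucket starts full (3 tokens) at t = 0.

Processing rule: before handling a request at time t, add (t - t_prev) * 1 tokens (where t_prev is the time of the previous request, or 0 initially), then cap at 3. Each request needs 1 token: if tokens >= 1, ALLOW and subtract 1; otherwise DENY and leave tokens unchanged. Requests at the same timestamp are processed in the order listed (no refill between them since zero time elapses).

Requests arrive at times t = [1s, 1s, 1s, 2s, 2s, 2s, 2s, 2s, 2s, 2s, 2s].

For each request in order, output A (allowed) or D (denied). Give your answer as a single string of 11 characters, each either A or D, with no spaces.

Answer: AAAADDDDDDD

Derivation:
Simulating step by step:
  req#1 t=1s: ALLOW
  req#2 t=1s: ALLOW
  req#3 t=1s: ALLOW
  req#4 t=2s: ALLOW
  req#5 t=2s: DENY
  req#6 t=2s: DENY
  req#7 t=2s: DENY
  req#8 t=2s: DENY
  req#9 t=2s: DENY
  req#10 t=2s: DENY
  req#11 t=2s: DENY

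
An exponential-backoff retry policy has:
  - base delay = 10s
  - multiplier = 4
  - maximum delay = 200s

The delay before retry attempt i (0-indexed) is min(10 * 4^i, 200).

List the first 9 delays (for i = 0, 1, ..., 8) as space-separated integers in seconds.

Answer: 10 40 160 200 200 200 200 200 200

Derivation:
Computing each delay:
  i=0: min(10*4^0, 200) = 10
  i=1: min(10*4^1, 200) = 40
  i=2: min(10*4^2, 200) = 160
  i=3: min(10*4^3, 200) = 200
  i=4: min(10*4^4, 200) = 200
  i=5: min(10*4^5, 200) = 200
  i=6: min(10*4^6, 200) = 200
  i=7: min(10*4^7, 200) = 200
  i=8: min(10*4^8, 200) = 200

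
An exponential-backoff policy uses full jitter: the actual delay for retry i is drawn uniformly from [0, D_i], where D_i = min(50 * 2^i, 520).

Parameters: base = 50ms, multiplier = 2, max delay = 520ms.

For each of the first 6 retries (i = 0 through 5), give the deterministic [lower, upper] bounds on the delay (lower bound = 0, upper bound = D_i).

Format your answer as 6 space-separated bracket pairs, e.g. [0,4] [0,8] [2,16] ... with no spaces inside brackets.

Computing bounds per retry:
  i=0: D_i=min(50*2^0,520)=50, bounds=[0,50]
  i=1: D_i=min(50*2^1,520)=100, bounds=[0,100]
  i=2: D_i=min(50*2^2,520)=200, bounds=[0,200]
  i=3: D_i=min(50*2^3,520)=400, bounds=[0,400]
  i=4: D_i=min(50*2^4,520)=520, bounds=[0,520]
  i=5: D_i=min(50*2^5,520)=520, bounds=[0,520]

Answer: [0,50] [0,100] [0,200] [0,400] [0,520] [0,520]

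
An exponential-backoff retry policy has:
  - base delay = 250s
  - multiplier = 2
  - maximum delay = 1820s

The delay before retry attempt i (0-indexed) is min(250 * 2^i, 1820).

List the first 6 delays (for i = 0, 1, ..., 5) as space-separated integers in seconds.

Computing each delay:
  i=0: min(250*2^0, 1820) = 250
  i=1: min(250*2^1, 1820) = 500
  i=2: min(250*2^2, 1820) = 1000
  i=3: min(250*2^3, 1820) = 1820
  i=4: min(250*2^4, 1820) = 1820
  i=5: min(250*2^5, 1820) = 1820

Answer: 250 500 1000 1820 1820 1820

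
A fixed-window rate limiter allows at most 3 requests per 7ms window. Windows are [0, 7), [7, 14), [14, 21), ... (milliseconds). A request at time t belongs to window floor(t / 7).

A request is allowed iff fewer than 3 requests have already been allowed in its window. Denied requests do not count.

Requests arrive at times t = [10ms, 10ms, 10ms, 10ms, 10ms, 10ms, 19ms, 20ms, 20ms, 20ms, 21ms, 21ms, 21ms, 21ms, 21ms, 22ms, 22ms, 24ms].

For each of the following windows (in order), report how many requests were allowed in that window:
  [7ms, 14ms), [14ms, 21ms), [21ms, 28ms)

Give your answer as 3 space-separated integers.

Answer: 3 3 3

Derivation:
Processing requests:
  req#1 t=10ms (window 1): ALLOW
  req#2 t=10ms (window 1): ALLOW
  req#3 t=10ms (window 1): ALLOW
  req#4 t=10ms (window 1): DENY
  req#5 t=10ms (window 1): DENY
  req#6 t=10ms (window 1): DENY
  req#7 t=19ms (window 2): ALLOW
  req#8 t=20ms (window 2): ALLOW
  req#9 t=20ms (window 2): ALLOW
  req#10 t=20ms (window 2): DENY
  req#11 t=21ms (window 3): ALLOW
  req#12 t=21ms (window 3): ALLOW
  req#13 t=21ms (window 3): ALLOW
  req#14 t=21ms (window 3): DENY
  req#15 t=21ms (window 3): DENY
  req#16 t=22ms (window 3): DENY
  req#17 t=22ms (window 3): DENY
  req#18 t=24ms (window 3): DENY

Allowed counts by window: 3 3 3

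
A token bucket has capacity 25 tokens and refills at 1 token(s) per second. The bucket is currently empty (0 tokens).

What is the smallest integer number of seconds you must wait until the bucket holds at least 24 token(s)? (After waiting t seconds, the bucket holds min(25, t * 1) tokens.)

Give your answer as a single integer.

Need t * 1 >= 24, so t >= 24/1.
Smallest integer t = ceil(24/1) = 24.

Answer: 24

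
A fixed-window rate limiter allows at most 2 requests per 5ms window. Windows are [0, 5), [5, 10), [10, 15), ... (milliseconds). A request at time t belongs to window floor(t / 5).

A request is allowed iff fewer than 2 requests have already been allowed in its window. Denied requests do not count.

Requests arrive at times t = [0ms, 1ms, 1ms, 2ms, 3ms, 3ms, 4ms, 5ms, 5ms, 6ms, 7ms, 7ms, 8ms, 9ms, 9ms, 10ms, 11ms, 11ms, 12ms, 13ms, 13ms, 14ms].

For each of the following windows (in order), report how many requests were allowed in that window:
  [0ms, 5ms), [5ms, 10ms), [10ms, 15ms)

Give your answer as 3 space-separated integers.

Answer: 2 2 2

Derivation:
Processing requests:
  req#1 t=0ms (window 0): ALLOW
  req#2 t=1ms (window 0): ALLOW
  req#3 t=1ms (window 0): DENY
  req#4 t=2ms (window 0): DENY
  req#5 t=3ms (window 0): DENY
  req#6 t=3ms (window 0): DENY
  req#7 t=4ms (window 0): DENY
  req#8 t=5ms (window 1): ALLOW
  req#9 t=5ms (window 1): ALLOW
  req#10 t=6ms (window 1): DENY
  req#11 t=7ms (window 1): DENY
  req#12 t=7ms (window 1): DENY
  req#13 t=8ms (window 1): DENY
  req#14 t=9ms (window 1): DENY
  req#15 t=9ms (window 1): DENY
  req#16 t=10ms (window 2): ALLOW
  req#17 t=11ms (window 2): ALLOW
  req#18 t=11ms (window 2): DENY
  req#19 t=12ms (window 2): DENY
  req#20 t=13ms (window 2): DENY
  req#21 t=13ms (window 2): DENY
  req#22 t=14ms (window 2): DENY

Allowed counts by window: 2 2 2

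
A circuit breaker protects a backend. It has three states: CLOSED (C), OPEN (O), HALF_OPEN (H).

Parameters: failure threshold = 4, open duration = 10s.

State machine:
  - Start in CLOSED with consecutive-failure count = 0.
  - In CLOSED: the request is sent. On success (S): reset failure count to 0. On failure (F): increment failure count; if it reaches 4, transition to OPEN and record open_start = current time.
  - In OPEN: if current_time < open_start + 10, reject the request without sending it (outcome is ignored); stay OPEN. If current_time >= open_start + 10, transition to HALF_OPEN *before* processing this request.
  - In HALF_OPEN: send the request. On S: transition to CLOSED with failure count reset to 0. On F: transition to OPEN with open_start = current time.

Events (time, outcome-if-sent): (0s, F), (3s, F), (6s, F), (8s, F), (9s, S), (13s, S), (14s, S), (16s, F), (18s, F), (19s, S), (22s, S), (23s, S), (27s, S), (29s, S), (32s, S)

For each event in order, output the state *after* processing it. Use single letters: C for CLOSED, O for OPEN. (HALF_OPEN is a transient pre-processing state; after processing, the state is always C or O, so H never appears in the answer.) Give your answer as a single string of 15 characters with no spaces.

State after each event:
  event#1 t=0s outcome=F: state=CLOSED
  event#2 t=3s outcome=F: state=CLOSED
  event#3 t=6s outcome=F: state=CLOSED
  event#4 t=8s outcome=F: state=OPEN
  event#5 t=9s outcome=S: state=OPEN
  event#6 t=13s outcome=S: state=OPEN
  event#7 t=14s outcome=S: state=OPEN
  event#8 t=16s outcome=F: state=OPEN
  event#9 t=18s outcome=F: state=OPEN
  event#10 t=19s outcome=S: state=OPEN
  event#11 t=22s outcome=S: state=OPEN
  event#12 t=23s outcome=S: state=OPEN
  event#13 t=27s outcome=S: state=OPEN
  event#14 t=29s outcome=S: state=CLOSED
  event#15 t=32s outcome=S: state=CLOSED

Answer: CCCOOOOOOOOOOCC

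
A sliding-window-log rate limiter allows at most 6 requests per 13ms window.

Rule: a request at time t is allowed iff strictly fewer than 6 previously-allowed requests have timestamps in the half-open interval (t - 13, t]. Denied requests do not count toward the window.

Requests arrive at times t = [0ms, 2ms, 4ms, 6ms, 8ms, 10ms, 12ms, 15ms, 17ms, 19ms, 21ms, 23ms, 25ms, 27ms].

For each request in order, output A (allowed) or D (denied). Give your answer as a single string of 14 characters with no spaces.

Answer: AAAAAADAAAAAAD

Derivation:
Tracking allowed requests in the window:
  req#1 t=0ms: ALLOW
  req#2 t=2ms: ALLOW
  req#3 t=4ms: ALLOW
  req#4 t=6ms: ALLOW
  req#5 t=8ms: ALLOW
  req#6 t=10ms: ALLOW
  req#7 t=12ms: DENY
  req#8 t=15ms: ALLOW
  req#9 t=17ms: ALLOW
  req#10 t=19ms: ALLOW
  req#11 t=21ms: ALLOW
  req#12 t=23ms: ALLOW
  req#13 t=25ms: ALLOW
  req#14 t=27ms: DENY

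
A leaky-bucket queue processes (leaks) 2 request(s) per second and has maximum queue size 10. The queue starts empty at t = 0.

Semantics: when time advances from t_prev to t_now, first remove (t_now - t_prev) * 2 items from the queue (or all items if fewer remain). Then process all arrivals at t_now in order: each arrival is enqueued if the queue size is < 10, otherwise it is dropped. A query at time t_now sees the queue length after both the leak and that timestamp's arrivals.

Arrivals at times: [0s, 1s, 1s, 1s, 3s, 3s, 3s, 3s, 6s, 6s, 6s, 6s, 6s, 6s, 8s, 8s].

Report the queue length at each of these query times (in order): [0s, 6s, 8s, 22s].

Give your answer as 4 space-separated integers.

Queue lengths at query times:
  query t=0s: backlog = 1
  query t=6s: backlog = 6
  query t=8s: backlog = 4
  query t=22s: backlog = 0

Answer: 1 6 4 0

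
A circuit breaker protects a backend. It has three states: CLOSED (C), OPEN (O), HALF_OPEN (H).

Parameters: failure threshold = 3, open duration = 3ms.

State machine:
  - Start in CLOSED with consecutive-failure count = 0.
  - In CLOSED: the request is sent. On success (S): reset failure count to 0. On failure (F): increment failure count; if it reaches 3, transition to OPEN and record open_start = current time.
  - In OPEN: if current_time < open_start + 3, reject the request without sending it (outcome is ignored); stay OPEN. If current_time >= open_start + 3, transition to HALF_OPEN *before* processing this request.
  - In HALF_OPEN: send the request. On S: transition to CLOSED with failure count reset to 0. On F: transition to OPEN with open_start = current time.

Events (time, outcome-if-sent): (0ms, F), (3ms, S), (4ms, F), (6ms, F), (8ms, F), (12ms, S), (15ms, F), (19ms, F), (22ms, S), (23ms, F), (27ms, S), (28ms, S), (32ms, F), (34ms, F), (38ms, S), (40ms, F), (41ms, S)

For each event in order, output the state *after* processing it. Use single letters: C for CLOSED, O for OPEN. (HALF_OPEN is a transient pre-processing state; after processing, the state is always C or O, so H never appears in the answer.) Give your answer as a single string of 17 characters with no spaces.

Answer: CCCCOCCCCCCCCCCCC

Derivation:
State after each event:
  event#1 t=0ms outcome=F: state=CLOSED
  event#2 t=3ms outcome=S: state=CLOSED
  event#3 t=4ms outcome=F: state=CLOSED
  event#4 t=6ms outcome=F: state=CLOSED
  event#5 t=8ms outcome=F: state=OPEN
  event#6 t=12ms outcome=S: state=CLOSED
  event#7 t=15ms outcome=F: state=CLOSED
  event#8 t=19ms outcome=F: state=CLOSED
  event#9 t=22ms outcome=S: state=CLOSED
  event#10 t=23ms outcome=F: state=CLOSED
  event#11 t=27ms outcome=S: state=CLOSED
  event#12 t=28ms outcome=S: state=CLOSED
  event#13 t=32ms outcome=F: state=CLOSED
  event#14 t=34ms outcome=F: state=CLOSED
  event#15 t=38ms outcome=S: state=CLOSED
  event#16 t=40ms outcome=F: state=CLOSED
  event#17 t=41ms outcome=S: state=CLOSED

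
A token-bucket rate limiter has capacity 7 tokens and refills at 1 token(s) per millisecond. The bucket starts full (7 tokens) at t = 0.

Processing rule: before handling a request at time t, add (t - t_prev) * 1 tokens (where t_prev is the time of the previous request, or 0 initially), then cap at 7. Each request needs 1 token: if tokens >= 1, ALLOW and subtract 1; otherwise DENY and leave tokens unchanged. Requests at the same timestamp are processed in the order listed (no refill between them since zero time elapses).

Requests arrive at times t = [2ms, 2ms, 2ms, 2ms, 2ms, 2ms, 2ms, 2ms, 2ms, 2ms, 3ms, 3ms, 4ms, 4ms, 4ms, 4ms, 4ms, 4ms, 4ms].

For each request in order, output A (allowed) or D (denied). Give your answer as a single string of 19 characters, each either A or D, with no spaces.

Answer: AAAAAAADDDADADDDDDD

Derivation:
Simulating step by step:
  req#1 t=2ms: ALLOW
  req#2 t=2ms: ALLOW
  req#3 t=2ms: ALLOW
  req#4 t=2ms: ALLOW
  req#5 t=2ms: ALLOW
  req#6 t=2ms: ALLOW
  req#7 t=2ms: ALLOW
  req#8 t=2ms: DENY
  req#9 t=2ms: DENY
  req#10 t=2ms: DENY
  req#11 t=3ms: ALLOW
  req#12 t=3ms: DENY
  req#13 t=4ms: ALLOW
  req#14 t=4ms: DENY
  req#15 t=4ms: DENY
  req#16 t=4ms: DENY
  req#17 t=4ms: DENY
  req#18 t=4ms: DENY
  req#19 t=4ms: DENY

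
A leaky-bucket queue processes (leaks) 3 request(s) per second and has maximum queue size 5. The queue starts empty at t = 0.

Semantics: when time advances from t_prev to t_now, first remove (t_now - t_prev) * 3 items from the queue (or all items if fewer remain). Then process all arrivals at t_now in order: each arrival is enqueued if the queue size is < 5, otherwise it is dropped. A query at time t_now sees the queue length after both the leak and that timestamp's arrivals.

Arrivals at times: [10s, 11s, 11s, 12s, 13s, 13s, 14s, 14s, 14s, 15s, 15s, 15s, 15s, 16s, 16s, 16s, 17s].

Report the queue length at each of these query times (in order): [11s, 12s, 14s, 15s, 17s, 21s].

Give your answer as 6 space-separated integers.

Queue lengths at query times:
  query t=11s: backlog = 2
  query t=12s: backlog = 1
  query t=14s: backlog = 3
  query t=15s: backlog = 4
  query t=17s: backlog = 2
  query t=21s: backlog = 0

Answer: 2 1 3 4 2 0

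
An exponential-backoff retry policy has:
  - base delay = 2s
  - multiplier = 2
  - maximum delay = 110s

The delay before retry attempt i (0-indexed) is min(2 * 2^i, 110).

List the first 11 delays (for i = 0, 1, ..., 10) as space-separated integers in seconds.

Answer: 2 4 8 16 32 64 110 110 110 110 110

Derivation:
Computing each delay:
  i=0: min(2*2^0, 110) = 2
  i=1: min(2*2^1, 110) = 4
  i=2: min(2*2^2, 110) = 8
  i=3: min(2*2^3, 110) = 16
  i=4: min(2*2^4, 110) = 32
  i=5: min(2*2^5, 110) = 64
  i=6: min(2*2^6, 110) = 110
  i=7: min(2*2^7, 110) = 110
  i=8: min(2*2^8, 110) = 110
  i=9: min(2*2^9, 110) = 110
  i=10: min(2*2^10, 110) = 110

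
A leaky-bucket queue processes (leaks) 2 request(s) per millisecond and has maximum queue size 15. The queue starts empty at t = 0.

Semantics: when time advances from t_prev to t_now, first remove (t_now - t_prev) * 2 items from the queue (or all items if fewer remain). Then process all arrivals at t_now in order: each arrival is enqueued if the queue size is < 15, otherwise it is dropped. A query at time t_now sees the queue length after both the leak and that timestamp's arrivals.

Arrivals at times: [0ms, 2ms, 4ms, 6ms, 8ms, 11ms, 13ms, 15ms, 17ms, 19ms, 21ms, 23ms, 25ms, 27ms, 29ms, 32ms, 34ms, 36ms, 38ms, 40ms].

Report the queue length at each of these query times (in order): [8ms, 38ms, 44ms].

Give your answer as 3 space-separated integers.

Answer: 1 1 0

Derivation:
Queue lengths at query times:
  query t=8ms: backlog = 1
  query t=38ms: backlog = 1
  query t=44ms: backlog = 0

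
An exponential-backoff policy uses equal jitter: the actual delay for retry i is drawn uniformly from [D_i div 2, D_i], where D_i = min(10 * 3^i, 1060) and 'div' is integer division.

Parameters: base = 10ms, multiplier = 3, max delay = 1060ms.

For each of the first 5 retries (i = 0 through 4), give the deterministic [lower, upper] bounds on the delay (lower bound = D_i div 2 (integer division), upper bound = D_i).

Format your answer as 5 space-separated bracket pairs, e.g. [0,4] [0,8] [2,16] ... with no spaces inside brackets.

Computing bounds per retry:
  i=0: D_i=min(10*3^0,1060)=10, bounds=[5,10]
  i=1: D_i=min(10*3^1,1060)=30, bounds=[15,30]
  i=2: D_i=min(10*3^2,1060)=90, bounds=[45,90]
  i=3: D_i=min(10*3^3,1060)=270, bounds=[135,270]
  i=4: D_i=min(10*3^4,1060)=810, bounds=[405,810]

Answer: [5,10] [15,30] [45,90] [135,270] [405,810]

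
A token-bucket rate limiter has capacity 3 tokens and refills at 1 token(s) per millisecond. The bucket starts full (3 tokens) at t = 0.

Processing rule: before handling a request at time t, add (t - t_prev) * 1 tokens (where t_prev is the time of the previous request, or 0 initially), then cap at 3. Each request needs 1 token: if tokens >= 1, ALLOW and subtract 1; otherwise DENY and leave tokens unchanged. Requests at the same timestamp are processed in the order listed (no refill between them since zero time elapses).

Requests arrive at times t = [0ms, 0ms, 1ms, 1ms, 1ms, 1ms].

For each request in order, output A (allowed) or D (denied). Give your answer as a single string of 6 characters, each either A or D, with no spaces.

Answer: AAAADD

Derivation:
Simulating step by step:
  req#1 t=0ms: ALLOW
  req#2 t=0ms: ALLOW
  req#3 t=1ms: ALLOW
  req#4 t=1ms: ALLOW
  req#5 t=1ms: DENY
  req#6 t=1ms: DENY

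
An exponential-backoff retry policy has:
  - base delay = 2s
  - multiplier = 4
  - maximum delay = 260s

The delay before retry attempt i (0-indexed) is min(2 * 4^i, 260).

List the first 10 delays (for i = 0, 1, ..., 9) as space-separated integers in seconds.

Answer: 2 8 32 128 260 260 260 260 260 260

Derivation:
Computing each delay:
  i=0: min(2*4^0, 260) = 2
  i=1: min(2*4^1, 260) = 8
  i=2: min(2*4^2, 260) = 32
  i=3: min(2*4^3, 260) = 128
  i=4: min(2*4^4, 260) = 260
  i=5: min(2*4^5, 260) = 260
  i=6: min(2*4^6, 260) = 260
  i=7: min(2*4^7, 260) = 260
  i=8: min(2*4^8, 260) = 260
  i=9: min(2*4^9, 260) = 260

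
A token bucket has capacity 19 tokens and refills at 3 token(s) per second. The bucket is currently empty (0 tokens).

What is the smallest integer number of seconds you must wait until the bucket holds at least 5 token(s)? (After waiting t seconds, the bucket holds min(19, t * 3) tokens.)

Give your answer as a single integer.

Need t * 3 >= 5, so t >= 5/3.
Smallest integer t = ceil(5/3) = 2.

Answer: 2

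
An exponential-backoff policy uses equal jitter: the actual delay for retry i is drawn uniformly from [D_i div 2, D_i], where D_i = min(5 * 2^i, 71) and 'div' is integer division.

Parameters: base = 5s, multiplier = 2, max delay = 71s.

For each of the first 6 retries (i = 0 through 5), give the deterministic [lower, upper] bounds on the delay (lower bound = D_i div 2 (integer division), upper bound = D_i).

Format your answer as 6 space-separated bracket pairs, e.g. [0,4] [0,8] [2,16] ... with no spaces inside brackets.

Computing bounds per retry:
  i=0: D_i=min(5*2^0,71)=5, bounds=[2,5]
  i=1: D_i=min(5*2^1,71)=10, bounds=[5,10]
  i=2: D_i=min(5*2^2,71)=20, bounds=[10,20]
  i=3: D_i=min(5*2^3,71)=40, bounds=[20,40]
  i=4: D_i=min(5*2^4,71)=71, bounds=[35,71]
  i=5: D_i=min(5*2^5,71)=71, bounds=[35,71]

Answer: [2,5] [5,10] [10,20] [20,40] [35,71] [35,71]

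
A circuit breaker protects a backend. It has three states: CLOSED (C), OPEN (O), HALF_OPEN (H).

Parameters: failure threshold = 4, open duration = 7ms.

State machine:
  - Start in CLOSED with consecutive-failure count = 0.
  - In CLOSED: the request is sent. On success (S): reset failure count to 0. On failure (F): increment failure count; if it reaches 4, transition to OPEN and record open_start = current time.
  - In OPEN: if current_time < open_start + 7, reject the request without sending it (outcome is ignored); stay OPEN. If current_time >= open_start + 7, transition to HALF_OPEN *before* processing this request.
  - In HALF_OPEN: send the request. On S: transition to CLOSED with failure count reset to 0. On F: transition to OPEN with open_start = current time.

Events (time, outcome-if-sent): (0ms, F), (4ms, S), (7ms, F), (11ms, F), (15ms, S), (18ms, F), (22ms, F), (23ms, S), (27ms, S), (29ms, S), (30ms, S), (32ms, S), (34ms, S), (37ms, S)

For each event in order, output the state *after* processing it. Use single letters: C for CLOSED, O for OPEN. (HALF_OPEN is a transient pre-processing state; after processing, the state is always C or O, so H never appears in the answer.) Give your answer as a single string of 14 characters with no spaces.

State after each event:
  event#1 t=0ms outcome=F: state=CLOSED
  event#2 t=4ms outcome=S: state=CLOSED
  event#3 t=7ms outcome=F: state=CLOSED
  event#4 t=11ms outcome=F: state=CLOSED
  event#5 t=15ms outcome=S: state=CLOSED
  event#6 t=18ms outcome=F: state=CLOSED
  event#7 t=22ms outcome=F: state=CLOSED
  event#8 t=23ms outcome=S: state=CLOSED
  event#9 t=27ms outcome=S: state=CLOSED
  event#10 t=29ms outcome=S: state=CLOSED
  event#11 t=30ms outcome=S: state=CLOSED
  event#12 t=32ms outcome=S: state=CLOSED
  event#13 t=34ms outcome=S: state=CLOSED
  event#14 t=37ms outcome=S: state=CLOSED

Answer: CCCCCCCCCCCCCC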